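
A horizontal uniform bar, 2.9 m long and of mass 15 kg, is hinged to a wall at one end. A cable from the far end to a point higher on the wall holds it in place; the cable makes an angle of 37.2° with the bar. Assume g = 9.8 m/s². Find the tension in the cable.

Take torques about the hinge: T sin 37.2° · 2.9 = 15×9.8×1.45 = 213.15 N·m.
So T = 213.15 / (0.6046 × 2.9) = 121.57 N.

T ≈ 122 N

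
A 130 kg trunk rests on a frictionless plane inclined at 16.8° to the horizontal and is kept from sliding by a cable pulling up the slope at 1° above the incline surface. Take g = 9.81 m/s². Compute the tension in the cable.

Take axes along and perpendicular to the incline. Weight components: W sin 16.8° = 368.6 N down-slope, W cos 16.8° = 1221 N into the surface.
Along incline: T cos 1° = W sin 16.8° → T = 368.7 N.
Perpendicular: N = W cos 16.8° − T sin 1° = 1214 N.

T ≈ 369 N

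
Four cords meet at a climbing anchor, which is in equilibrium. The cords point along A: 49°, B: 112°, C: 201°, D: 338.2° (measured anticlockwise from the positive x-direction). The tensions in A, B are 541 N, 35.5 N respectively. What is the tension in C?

T_C ≈ 790 N

Resolve: ΣF_x = 541 cos 49° + 35.5 cos 112° + T_C cos 201° + T_D cos 338.2° = 0.
        ΣF_y = 541 sin 49° + 35.5 sin 112° + T_C sin 201° + T_D sin 338.2° = 0.
The known terms sum to (341.6, 441.2) N, so -0.9336 T_C + 0.9285 T_D = -341.6 and -0.3584 T_C − 0.3714 T_D = -441.2.
Solving simultaneously: T_C = 789.7 N, T_D = 426.1 N.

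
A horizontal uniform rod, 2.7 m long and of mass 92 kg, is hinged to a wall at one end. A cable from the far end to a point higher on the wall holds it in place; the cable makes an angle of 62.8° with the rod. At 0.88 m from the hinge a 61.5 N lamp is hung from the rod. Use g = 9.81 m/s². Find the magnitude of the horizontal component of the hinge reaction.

H_x ≈ 242 N

Take torques about the hinge: T sin 62.8° · 2.7 = 92×9.81×1.35 + 61.5×0.88 = 1272.5 N·m.
So T = 1272.5 / (0.8894 × 2.7) = 529.9 N.
ΣF_x = 0: H_x = T cos 62.8° = 242.22 N.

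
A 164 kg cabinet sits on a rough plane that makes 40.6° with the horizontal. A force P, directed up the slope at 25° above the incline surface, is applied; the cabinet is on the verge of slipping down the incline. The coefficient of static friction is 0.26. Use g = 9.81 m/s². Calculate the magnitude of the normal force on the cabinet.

On the verge of sliding down the incline, friction equals μN and acts up the slope.
Perpendicular: N + P sin 25° = W cos 40.6° = 1222 N.
Along incline: P cos 25° + μN = W sin 40.6° with W sin 40.6° = 1047 N.
Solving the pair for P and N: P = 915.8 N, N = 834.5 N (and f = μN = 217 N).

N ≈ 835 N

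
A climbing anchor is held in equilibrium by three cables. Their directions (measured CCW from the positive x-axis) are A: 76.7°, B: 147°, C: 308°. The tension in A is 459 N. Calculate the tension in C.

Resolve: ΣF_x = 459 cos 76.7° + T_B cos 147° + T_C cos 308° = 0.
        ΣF_y = 459 sin 76.7° + T_B sin 147° + T_C sin 308° = 0.
The known terms sum to (105.6, 446.7) N, so -0.8387 T_B + 0.6157 T_C = -105.6 and 0.5446 T_B − 0.7880 T_C = -446.7.
Solving simultaneously: T_B = 1100 N, T_C = 1327 N.

T_C ≈ 1330 N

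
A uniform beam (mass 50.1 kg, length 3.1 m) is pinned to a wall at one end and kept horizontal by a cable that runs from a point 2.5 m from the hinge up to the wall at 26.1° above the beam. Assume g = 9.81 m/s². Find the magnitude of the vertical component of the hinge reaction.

|H_y| ≈ 187 N

Take torques about the hinge: T sin 26.1° · 2.5 = 50.1×9.81×1.55 = 761.8 N·m.
So T = 761.8 / (0.4399 × 2.5) = 692.64 N.
ΣF_y = 0: H_y = (50.1×9.81) − T sin 26.1° = 491.48 − 304.72 = 186.76 N.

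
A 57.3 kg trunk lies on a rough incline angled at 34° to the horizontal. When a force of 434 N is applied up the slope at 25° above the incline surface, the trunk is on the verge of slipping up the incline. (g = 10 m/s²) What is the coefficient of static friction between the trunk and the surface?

On the verge of sliding up the incline, friction is at its maximum μN and acts down the slope.
Perpendicular to incline: N = W cos 34° − P sin 25° = 475 − 183.4 = 291.6 N.
Along incline: P cos 25° − μN = W sin 34° → μ = −(W sin 34° − P cos 25°) / N = 0.25.

μ ≈ 0.250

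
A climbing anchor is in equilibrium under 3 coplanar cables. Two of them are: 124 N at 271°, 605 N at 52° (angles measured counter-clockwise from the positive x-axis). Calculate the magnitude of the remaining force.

F ≈ 515 N

Sum the known components: ΣF_x = 374.6 N, ΣF_y = 352.8 N.
For equilibrium the remaining force must supply (−ΣF_x, −ΣF_y) = (-374.6, -352.8) N.
Magnitude = √((-374.6)² + (-352.8)²) = 514.6 N; direction = atan2(-352.8, -374.6) = 223.3°.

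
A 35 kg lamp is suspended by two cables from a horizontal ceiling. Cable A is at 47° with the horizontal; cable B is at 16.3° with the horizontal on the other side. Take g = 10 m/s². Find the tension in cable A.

Weight W = 35 × 10 = 350 N acts straight down.
Horizontal: T_A cos 47° = T_B cos 16.3°  →  T_B = 0.7106 T_A.
Vertical: T_A sin 47° + T_B sin 16.3° = 350.
Substituting the horizontal relation into the vertical equation gives 0.9308 T_A = 350, so T_A = 376 N.

T_A ≈ 376 N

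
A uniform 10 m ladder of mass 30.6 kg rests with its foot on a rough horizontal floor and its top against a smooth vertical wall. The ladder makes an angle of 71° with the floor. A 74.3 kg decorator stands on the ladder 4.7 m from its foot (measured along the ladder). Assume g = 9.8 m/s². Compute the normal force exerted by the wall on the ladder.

Torques about the foot: N_wall · 10 sin 71° = 30.6×9.8×5 cos 71° + 74.3×9.8×4.7 cos 71° → N_wall = 169.47 N.

N_wall ≈ 169 N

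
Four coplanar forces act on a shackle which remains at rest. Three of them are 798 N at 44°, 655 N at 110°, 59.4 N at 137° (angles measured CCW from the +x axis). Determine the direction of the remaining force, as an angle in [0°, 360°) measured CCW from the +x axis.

Sum the known components: ΣF_x = 306.6 N, ΣF_y = 1210 N.
For equilibrium the remaining force must supply (−ΣF_x, −ΣF_y) = (-306.6, -1210) N.
Magnitude = √((-306.6)² + (-1210)²) = 1249 N; direction = atan2(-1210, -306.6) = 255.8°.

θ ≈ 256°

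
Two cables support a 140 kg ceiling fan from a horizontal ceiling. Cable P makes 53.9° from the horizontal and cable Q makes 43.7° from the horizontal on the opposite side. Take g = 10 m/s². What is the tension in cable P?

Weight W = 140 × 10 = 1400 N acts straight down.
Horizontal: T_P cos 53.9° = T_Q cos 43.7°  →  T_Q = 0.815 T_P.
Vertical: T_P sin 53.9° + T_Q sin 43.7° = 1400.
Substituting the horizontal relation into the vertical equation gives 1.371 T_P = 1400, so T_P = 1021 N.

T_P ≈ 1020 N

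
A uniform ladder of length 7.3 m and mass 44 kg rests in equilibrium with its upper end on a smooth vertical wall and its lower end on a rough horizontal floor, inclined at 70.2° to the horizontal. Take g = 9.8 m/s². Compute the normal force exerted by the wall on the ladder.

N_wall ≈ 77.6 N

Torques about the foot: N_wall · 7.3 sin 70.2° = 44×9.8×3.65 cos 70.2° → N_wall = 77.621 N.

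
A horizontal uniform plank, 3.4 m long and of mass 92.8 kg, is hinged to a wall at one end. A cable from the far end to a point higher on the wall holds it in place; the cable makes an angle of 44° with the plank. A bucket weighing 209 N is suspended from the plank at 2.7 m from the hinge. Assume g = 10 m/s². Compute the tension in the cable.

Take torques about the hinge: T sin 44° · 3.4 = 92.8×10×1.7 + 209×2.7 = 2141.9 N·m.
So T = 2141.9 / (0.6947 × 3.4) = 906.88 N.

T ≈ 907 N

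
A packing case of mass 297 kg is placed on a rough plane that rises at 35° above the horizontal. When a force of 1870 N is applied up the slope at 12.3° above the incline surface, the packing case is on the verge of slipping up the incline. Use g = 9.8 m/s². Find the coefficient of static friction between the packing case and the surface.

On the verge of sliding up the incline, friction is at its maximum μN and acts down the slope.
Perpendicular to incline: N = W cos 35° − P sin 12.3° = 2384 − 398.4 = 1986 N.
Along incline: P cos 12.3° − μN = W sin 35° → μ = −(W sin 35° − P cos 12.3°) / N = 0.07937.

μ ≈ 0.0794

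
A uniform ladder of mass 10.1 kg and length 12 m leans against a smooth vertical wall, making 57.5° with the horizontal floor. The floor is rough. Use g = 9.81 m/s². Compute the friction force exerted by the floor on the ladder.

f ≈ 31.6 N

Torques about the foot: N_wall · 12 sin 57.5° = 10.1×9.81×6 cos 57.5° → N_wall = 31.561 N.
ΣF_x = 0: f_floor = N_wall = 31.561 N.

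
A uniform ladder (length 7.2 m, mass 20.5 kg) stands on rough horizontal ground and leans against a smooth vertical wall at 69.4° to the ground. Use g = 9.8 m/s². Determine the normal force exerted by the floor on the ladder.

ΣF_y = 0: N_floor = 20.5×9.8 = 200.9 N.

N_floor ≈ 201 N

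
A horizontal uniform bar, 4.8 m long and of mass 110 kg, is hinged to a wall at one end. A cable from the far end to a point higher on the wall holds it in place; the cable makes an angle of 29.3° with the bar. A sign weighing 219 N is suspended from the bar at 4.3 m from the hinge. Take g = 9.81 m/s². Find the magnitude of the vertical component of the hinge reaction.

Take torques about the hinge: T sin 29.3° · 4.8 = 110×9.81×2.4 + 219×4.3 = 3531.5 N·m.
So T = 3531.5 / (0.4894 × 4.8) = 1503.4 N.
ΣF_y = 0: H_y = (110×9.81 + 219) − T sin 29.3° = 1298.1 − 735.74 = 562.36 N.

|H_y| ≈ 562 N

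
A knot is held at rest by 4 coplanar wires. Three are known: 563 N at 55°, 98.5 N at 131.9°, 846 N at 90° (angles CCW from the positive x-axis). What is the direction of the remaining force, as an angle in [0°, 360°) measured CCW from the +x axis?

θ ≈ 259°

Sum the known components: ΣF_x = 257.1 N, ΣF_y = 1380 N.
For equilibrium the remaining force must supply (−ΣF_x, −ΣF_y) = (-257.1, -1380) N.
Magnitude = √((-257.1)² + (-1380)²) = 1404 N; direction = atan2(-1380, -257.1) = 259.4°.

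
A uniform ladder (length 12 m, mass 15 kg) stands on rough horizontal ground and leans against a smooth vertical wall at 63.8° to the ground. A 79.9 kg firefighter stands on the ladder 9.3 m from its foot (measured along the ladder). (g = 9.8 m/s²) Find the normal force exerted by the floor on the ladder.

ΣF_y = 0: N_floor = 15×9.8 + 79.9×9.8 = 930.02 N.

N_floor ≈ 930 N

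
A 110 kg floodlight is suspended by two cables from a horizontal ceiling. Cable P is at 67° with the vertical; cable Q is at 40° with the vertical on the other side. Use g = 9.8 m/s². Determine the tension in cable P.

T_P ≈ 725 N

Angles from the horizontal: cable P is 90° − 67° = 23°, cable Q is 90° − 40° = 50°.
Weight W = 110 × 9.8 = 1078 N acts straight down.
Horizontal: T_P cos 23° = T_Q cos 50°  →  T_Q = 1.432 T_P.
Vertical: T_P sin 23° + T_Q sin 50° = 1078.
Substituting the horizontal relation into the vertical equation gives 1.488 T_P = 1078, so T_P = 724.6 N.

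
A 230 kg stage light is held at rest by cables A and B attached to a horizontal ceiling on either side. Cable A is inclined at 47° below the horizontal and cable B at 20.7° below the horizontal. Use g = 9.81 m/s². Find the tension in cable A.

Weight W = 230 × 9.81 = 2256 N acts straight down.
Horizontal: T_A cos 47° = T_B cos 20.7°  →  T_B = 0.7291 T_A.
Vertical: T_A sin 47° + T_B sin 20.7° = 2256.
Substituting the horizontal relation into the vertical equation gives 0.9891 T_A = 2256, so T_A = 2281 N.

T_A ≈ 2280 N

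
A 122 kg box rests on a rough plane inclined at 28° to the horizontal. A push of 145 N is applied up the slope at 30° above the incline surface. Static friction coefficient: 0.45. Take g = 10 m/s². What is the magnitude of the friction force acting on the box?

f ≈ 447 N

Axes along / perpendicular to the incline. W sin 28° = 572.8 N down-slope; W cos 28° = 1077 N into the surface.
Perpendicular: N = W cos 28° − P sin 30° = 1077 − 72.5 = 1005 N.
Along incline: P cos 30° + f = W sin 28° (friction acts up-slope) → f = 572.8 − 125.6 = 447.2 N.
|f| = 447.2 N ≤ μN = 452.1 N, so the box is indeed static.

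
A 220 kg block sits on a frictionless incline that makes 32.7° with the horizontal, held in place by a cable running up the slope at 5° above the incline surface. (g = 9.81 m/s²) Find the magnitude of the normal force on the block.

N ≈ 1710 N

Take axes along and perpendicular to the incline. Weight components: W sin 32.7° = 1166 N down-slope, W cos 32.7° = 1816 N into the surface.
Along incline: T cos 5° = W sin 32.7° → T = 1170 N.
Perpendicular: N = W cos 32.7° − T sin 5° = 1714 N.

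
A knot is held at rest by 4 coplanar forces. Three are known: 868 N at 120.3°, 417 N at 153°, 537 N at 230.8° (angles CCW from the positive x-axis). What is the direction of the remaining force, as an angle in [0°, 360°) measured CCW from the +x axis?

θ ≈ 336°

Sum the known components: ΣF_x = -1149 N, ΣF_y = 522.6 N.
For equilibrium the remaining force must supply (−ΣF_x, −ΣF_y) = (1149, -522.6) N.
Magnitude = √((1149)² + (-522.6)²) = 1262 N; direction = atan2(-522.6, 1149) = 335.5°.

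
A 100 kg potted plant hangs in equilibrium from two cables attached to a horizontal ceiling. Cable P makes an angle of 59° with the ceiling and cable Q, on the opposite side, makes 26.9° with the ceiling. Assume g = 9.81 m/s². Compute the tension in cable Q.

T_Q ≈ 507 N

Weight W = 100 × 9.81 = 981 N acts straight down.
Horizontal: T_P cos 59° = T_Q cos 26.9°  →  T_P = 1.732 T_Q.
Vertical: T_P sin 59° + T_Q sin 26.9° = 981.
Substituting the horizontal relation into the vertical equation gives 1.937 T_Q = 981, so T_Q = 506.5 N.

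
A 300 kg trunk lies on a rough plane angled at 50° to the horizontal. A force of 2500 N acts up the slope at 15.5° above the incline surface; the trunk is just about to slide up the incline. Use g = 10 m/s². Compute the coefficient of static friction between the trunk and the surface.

On the verge of sliding up the incline, friction is at its maximum μN and acts down the slope.
Perpendicular to incline: N = W cos 50° − P sin 15.5° = 1928 − 668.1 = 1260 N.
Along incline: P cos 15.5° − μN = W sin 50° → μ = −(W sin 50° − P cos 15.5°) / N = 0.08803.

μ ≈ 0.0880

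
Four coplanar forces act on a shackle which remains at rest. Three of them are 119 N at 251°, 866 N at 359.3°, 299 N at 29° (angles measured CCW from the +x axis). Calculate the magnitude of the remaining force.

Sum the known components: ΣF_x = 1089 N, ΣF_y = 21.86 N.
For equilibrium the remaining force must supply (−ΣF_x, −ΣF_y) = (-1089, -21.86) N.
Magnitude = √((-1089)² + (-21.86)²) = 1089 N; direction = atan2(-21.86, -1089) = 181.2°.

F ≈ 1090 N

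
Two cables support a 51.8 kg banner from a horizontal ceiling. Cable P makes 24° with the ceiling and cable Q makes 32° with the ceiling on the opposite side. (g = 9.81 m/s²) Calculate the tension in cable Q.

T_Q ≈ 560 N

Weight W = 51.8 × 9.81 = 508.2 N acts straight down.
Horizontal: T_P cos 24° = T_Q cos 32°  →  T_P = 0.9283 T_Q.
Vertical: T_P sin 24° + T_Q sin 32° = 508.2.
Substituting the horizontal relation into the vertical equation gives 0.9075 T_Q = 508.2, so T_Q = 560 N.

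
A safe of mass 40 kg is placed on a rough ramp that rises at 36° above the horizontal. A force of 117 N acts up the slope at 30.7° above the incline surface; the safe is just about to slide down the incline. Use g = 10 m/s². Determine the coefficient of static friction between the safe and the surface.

On the verge of sliding down the incline, friction is at its maximum μN and acts up the slope.
Perpendicular to incline: N = W cos 36° − P sin 30.7° = 323.6 − 59.73 = 263.9 N.
Along incline: P cos 30.7° + μN = W sin 36° → μ = (W sin 36° − P cos 30.7°) / N = 0.5098.

μ ≈ 0.510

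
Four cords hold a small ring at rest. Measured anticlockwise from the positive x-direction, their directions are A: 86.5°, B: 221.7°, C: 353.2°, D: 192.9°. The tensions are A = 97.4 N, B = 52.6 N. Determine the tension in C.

Resolve: ΣF_x = 97.4 cos 86.5° + 52.6 cos 221.7° + T_C cos 353.2° + T_D cos 192.9° = 0.
        ΣF_y = 97.4 sin 86.5° + 52.6 sin 221.7° + T_C sin 353.2° + T_D sin 192.9° = 0.
The known terms sum to (-33.33, 62.23) N, so 0.9930 T_C − 0.9748 T_D = 33.33 and -0.1184 T_C − 0.2233 T_D = -62.23.
Solving simultaneously: T_C = 202 N, T_D = 171.6 N.

T_C ≈ 202 N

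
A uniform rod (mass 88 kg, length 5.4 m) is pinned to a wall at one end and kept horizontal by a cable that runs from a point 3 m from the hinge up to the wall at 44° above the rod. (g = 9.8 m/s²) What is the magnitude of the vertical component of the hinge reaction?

Take torques about the hinge: T sin 44° · 3 = 88×9.8×2.7 = 2328.5 N·m.
So T = 2328.5 / (0.6947 × 3) = 1117.3 N.
ΣF_y = 0: H_y = (88×9.8) − T sin 44° = 862.4 − 776.16 = 86.24 N.

|H_y| ≈ 86.2 N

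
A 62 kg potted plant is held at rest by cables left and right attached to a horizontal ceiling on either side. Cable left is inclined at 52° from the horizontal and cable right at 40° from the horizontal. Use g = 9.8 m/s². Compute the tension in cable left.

Weight W = 62 × 9.8 = 607.6 N acts straight down.
Horizontal: T_left cos 52° = T_right cos 40°  →  T_right = 0.8037 T_left.
Vertical: T_left sin 52° + T_right sin 40° = 607.6.
Substituting the horizontal relation into the vertical equation gives 1.305 T_left = 607.6, so T_left = 465.7 N.

T_left ≈ 466 N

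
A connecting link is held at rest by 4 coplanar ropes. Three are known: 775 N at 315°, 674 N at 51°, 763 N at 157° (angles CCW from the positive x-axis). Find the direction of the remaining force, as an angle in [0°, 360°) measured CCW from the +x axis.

Sum the known components: ΣF_x = 269.8 N, ΣF_y = 273.9 N.
For equilibrium the remaining force must supply (−ΣF_x, −ΣF_y) = (-269.8, -273.9) N.
Magnitude = √((-269.8)² + (-273.9)²) = 384.5 N; direction = atan2(-273.9, -269.8) = 225.4°.

θ ≈ 225°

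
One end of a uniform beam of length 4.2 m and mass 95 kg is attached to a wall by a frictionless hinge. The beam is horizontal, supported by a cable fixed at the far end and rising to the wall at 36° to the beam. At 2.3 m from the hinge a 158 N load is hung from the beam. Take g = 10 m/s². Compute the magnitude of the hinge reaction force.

Take torques about the hinge: T sin 36° · 4.2 = 95×10×2.1 + 158×2.3 = 2358.4 N·m.
So T = 2358.4 / (0.5878 × 4.2) = 955.32 N.
ΣF_x = 0: H_x = T cos 36° = 772.87 N.
ΣF_y = 0: H_y = (95×10 + 158) − T sin 36° = 1108 − 561.52 = 546.48 N.
|H| = √(H_x² + H_y²) = √((772.87)² + (546.48)²) = 946.55 N.

|H| ≈ 947 N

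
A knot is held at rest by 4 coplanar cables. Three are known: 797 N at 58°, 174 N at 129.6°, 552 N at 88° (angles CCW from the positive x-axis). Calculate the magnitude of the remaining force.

Sum the known components: ΣF_x = 330.7 N, ΣF_y = 1362 N.
For equilibrium the remaining force must supply (−ΣF_x, −ΣF_y) = (-330.7, -1362) N.
Magnitude = √((-330.7)² + (-1362)²) = 1401 N; direction = atan2(-1362, -330.7) = 256.3°.

F ≈ 1400 N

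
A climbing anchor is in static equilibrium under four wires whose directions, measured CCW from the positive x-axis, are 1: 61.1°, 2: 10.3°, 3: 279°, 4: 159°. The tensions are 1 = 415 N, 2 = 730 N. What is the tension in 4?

Resolve: ΣF_x = 415 cos 61.1° + 730 cos 10.3° + T_3 cos 279° + T_4 cos 159° = 0.
        ΣF_y = 415 sin 61.1° + 730 sin 10.3° + T_3 sin 279° + T_4 sin 159° = 0.
The known terms sum to (918.8, 493.8) N, so 0.1564 T_3 − 0.9336 T_4 = -918.8 and -0.9877 T_3 + 0.3584 T_4 = -493.8.
Solving simultaneously: T_3 = 912.6 N, T_4 = 1137 N.

T_4 ≈ 1140 N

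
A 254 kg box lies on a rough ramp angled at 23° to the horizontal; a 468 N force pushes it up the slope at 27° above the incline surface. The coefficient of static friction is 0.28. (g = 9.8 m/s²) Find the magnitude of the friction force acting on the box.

f ≈ 556 N

Axes along / perpendicular to the incline. W sin 23° = 972.6 N down-slope; W cos 23° = 2291 N into the surface.
Perpendicular: N = W cos 23° − P sin 27° = 2291 − 212.5 = 2079 N.
Along incline: P cos 27° + f = W sin 23° (friction acts up-slope) → f = 972.6 − 417 = 555.6 N.
|f| = 555.6 N ≤ μN = 582.1 N, so the box is indeed static.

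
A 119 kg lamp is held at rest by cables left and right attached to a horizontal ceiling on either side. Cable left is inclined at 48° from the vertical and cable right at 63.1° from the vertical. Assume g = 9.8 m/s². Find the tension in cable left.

Angles from the horizontal: cable left is 90° − 48° = 42°, cable right is 90° − 63.1° = 26.9°.
Weight W = 119 × 9.8 = 1166 N acts straight down.
Horizontal: T_left cos 42° = T_right cos 26.9°  →  T_right = 0.8333 T_left.
Vertical: T_left sin 42° + T_right sin 26.9° = 1166.
Substituting the horizontal relation into the vertical equation gives 1.046 T_left = 1166, so T_left = 1115 N.

T_left ≈ 1110 N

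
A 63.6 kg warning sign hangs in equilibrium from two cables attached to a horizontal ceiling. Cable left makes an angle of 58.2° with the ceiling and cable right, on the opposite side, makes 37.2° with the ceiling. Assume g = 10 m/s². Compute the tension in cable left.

T_left ≈ 509 N

Weight W = 63.6 × 10 = 636 N acts straight down.
Horizontal: T_left cos 58.2° = T_right cos 37.2°  →  T_right = 0.6616 T_left.
Vertical: T_left sin 58.2° + T_right sin 37.2° = 636.
Substituting the horizontal relation into the vertical equation gives 1.25 T_left = 636, so T_left = 508.9 N.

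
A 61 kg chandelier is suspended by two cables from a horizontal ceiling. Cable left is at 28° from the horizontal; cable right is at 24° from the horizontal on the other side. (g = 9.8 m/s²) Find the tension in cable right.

T_right ≈ 670 N

Weight W = 61 × 9.8 = 597.8 N acts straight down.
Horizontal: T_left cos 28° = T_right cos 24°  →  T_left = 1.035 T_right.
Vertical: T_left sin 28° + T_right sin 24° = 597.8.
Substituting the horizontal relation into the vertical equation gives 0.8925 T_right = 597.8, so T_right = 669.8 N.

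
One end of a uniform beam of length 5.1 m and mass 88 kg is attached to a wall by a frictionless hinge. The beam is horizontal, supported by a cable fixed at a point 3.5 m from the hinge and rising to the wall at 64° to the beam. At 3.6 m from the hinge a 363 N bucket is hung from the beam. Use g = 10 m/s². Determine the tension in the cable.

T ≈ 1130 N

Take torques about the hinge: T sin 64° · 3.5 = 88×10×2.55 + 363×3.6 = 3550.8 N·m.
So T = 3550.8 / (0.8988 × 3.5) = 1128.8 N.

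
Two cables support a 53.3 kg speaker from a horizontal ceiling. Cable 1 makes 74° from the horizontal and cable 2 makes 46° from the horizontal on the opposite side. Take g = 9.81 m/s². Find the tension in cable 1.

T_1 ≈ 419 N

Weight W = 53.3 × 9.81 = 522.9 N acts straight down.
Horizontal: T_1 cos 74° = T_2 cos 46°  →  T_2 = 0.3968 T_1.
Vertical: T_1 sin 74° + T_2 sin 46° = 522.9.
Substituting the horizontal relation into the vertical equation gives 1.247 T_1 = 522.9, so T_1 = 419.4 N.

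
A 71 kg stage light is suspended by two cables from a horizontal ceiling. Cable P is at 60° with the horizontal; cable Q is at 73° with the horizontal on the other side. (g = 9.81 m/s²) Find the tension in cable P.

Weight W = 71 × 9.81 = 696.5 N acts straight down.
Horizontal: T_P cos 60° = T_Q cos 73°  →  T_Q = 1.71 T_P.
Vertical: T_P sin 60° + T_Q sin 73° = 696.5.
Substituting the horizontal relation into the vertical equation gives 2.501 T_P = 696.5, so T_P = 278.4 N.

T_P ≈ 278 N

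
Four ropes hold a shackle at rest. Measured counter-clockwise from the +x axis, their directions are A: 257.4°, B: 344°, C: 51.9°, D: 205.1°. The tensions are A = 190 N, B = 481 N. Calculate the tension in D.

T_D ≈ 1170 N

Resolve: ΣF_x = 190 cos 257.4° + 481 cos 344° + T_C cos 51.9° + T_D cos 205.1° = 0.
        ΣF_y = 190 sin 257.4° + 481 sin 344° + T_C sin 51.9° + T_D sin 205.1° = 0.
The known terms sum to (420.9, -318) N, so 0.6170 T_C − 0.9056 T_D = -420.9 and 0.7869 T_C − 0.4242 T_D = 318.
Solving simultaneously: T_C = 1035 N, T_D = 1170 N.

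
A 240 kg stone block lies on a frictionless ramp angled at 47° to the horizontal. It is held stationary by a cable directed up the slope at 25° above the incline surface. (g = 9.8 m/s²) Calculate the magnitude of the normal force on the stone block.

Take axes along and perpendicular to the incline. Weight components: W sin 47° = 1720 N down-slope, W cos 47° = 1604 N into the surface.
Along incline: T cos 25° = W sin 47° → T = 1898 N.
Perpendicular: N = W cos 47° − T sin 25° = 801.9 N.

N ≈ 802 N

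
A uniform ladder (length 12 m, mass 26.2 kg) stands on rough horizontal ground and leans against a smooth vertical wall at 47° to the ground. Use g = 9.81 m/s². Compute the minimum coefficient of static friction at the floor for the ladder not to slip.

μ_min ≈ 0.466

ΣF_y = 0: N_floor = 26.2×9.81 = 257.02 N.
Torques about the foot: N_wall · 12 sin 47° = 26.2×9.81×6 cos 47° → N_wall = 119.84 N.
ΣF_x = 0: f_floor = N_wall = 119.84 N.
μ_min = f_floor / N_floor = 119.84 / 257.02 = 0.4663.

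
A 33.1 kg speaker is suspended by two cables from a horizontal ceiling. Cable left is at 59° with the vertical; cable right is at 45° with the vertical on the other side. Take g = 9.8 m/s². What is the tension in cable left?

Angles from the horizontal: cable left is 90° − 59° = 31°, cable right is 90° − 45° = 45°.
Weight W = 33.1 × 9.8 = 324.4 N acts straight down.
Horizontal: T_left cos 31° = T_right cos 45°  →  T_right = 1.212 T_left.
Vertical: T_left sin 31° + T_right sin 45° = 324.4.
Substituting the horizontal relation into the vertical equation gives 1.372 T_left = 324.4, so T_left = 236.4 N.

T_left ≈ 236 N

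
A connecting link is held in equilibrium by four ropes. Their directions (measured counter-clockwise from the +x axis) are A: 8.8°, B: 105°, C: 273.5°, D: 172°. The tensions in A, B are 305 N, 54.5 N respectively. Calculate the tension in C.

Resolve: ΣF_x = 305 cos 8.8° + 54.5 cos 105° + T_C cos 273.5° + T_D cos 172° = 0.
        ΣF_y = 305 sin 8.8° + 54.5 sin 105° + T_C sin 273.5° + T_D sin 172° = 0.
The known terms sum to (287.3, 99.3) N, so 0.0610 T_C − 0.9903 T_D = -287.3 and -0.9981 T_C + 0.1392 T_D = -99.3.
Solving simultaneously: T_C = 141.2 N, T_D = 298.8 N.

T_C ≈ 141 N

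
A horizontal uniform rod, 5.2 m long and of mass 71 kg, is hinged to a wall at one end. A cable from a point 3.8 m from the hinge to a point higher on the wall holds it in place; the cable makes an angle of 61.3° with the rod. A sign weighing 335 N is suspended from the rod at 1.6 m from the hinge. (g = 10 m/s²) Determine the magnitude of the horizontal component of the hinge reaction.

Take torques about the hinge: T sin 61.3° · 3.8 = 71×10×2.6 + 335×1.6 = 2382 N·m.
So T = 2382 / (0.8771 × 3.8) = 714.64 N.
ΣF_x = 0: H_x = T cos 61.3° = 343.19 N.

H_x ≈ 343 N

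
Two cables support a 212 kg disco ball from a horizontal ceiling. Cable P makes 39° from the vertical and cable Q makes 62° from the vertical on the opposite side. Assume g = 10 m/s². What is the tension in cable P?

Angles from the horizontal: cable P is 90° − 39° = 51°, cable Q is 90° − 62° = 28°.
Weight W = 212 × 10 = 2120 N acts straight down.
Horizontal: T_P cos 51° = T_Q cos 28°  →  T_Q = 0.7127 T_P.
Vertical: T_P sin 51° + T_Q sin 28° = 2120.
Substituting the horizontal relation into the vertical equation gives 1.112 T_P = 2120, so T_P = 1907 N.

T_P ≈ 1910 N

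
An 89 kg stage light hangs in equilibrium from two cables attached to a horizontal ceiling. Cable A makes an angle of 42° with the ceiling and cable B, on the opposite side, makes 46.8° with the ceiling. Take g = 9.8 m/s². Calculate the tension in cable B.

Weight W = 89 × 9.8 = 872.2 N acts straight down.
Horizontal: T_A cos 42° = T_B cos 46.8°  →  T_A = 0.9211 T_B.
Vertical: T_A sin 42° + T_B sin 46.8° = 872.2.
Substituting the horizontal relation into the vertical equation gives 1.345 T_B = 872.2, so T_B = 648.3 N.

T_B ≈ 648 N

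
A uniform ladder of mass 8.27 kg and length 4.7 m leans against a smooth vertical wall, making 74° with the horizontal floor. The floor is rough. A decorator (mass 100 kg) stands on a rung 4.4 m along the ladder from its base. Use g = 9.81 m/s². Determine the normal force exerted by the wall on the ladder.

N_wall ≈ 275 N

Torques about the foot: N_wall · 4.7 sin 74° = 8.27×9.81×2.35 cos 74° + 100×9.81×4.4 cos 74° → N_wall = 274.97 N.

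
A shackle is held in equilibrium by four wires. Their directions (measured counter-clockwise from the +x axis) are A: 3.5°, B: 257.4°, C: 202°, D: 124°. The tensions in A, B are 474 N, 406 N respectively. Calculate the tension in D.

T_D ≈ 495 N

Resolve: ΣF_x = 474 cos 3.5° + 406 cos 257.4° + T_C cos 202° + T_D cos 124° = 0.
        ΣF_y = 474 sin 3.5° + 406 sin 257.4° + T_C sin 202° + T_D sin 124° = 0.
The known terms sum to (384.5, -367.3) N, so -0.9272 T_C − 0.5592 T_D = -384.5 and -0.3746 T_C + 0.8290 T_D = 367.3.
Solving simultaneously: T_C = 116 N, T_D = 495.4 N.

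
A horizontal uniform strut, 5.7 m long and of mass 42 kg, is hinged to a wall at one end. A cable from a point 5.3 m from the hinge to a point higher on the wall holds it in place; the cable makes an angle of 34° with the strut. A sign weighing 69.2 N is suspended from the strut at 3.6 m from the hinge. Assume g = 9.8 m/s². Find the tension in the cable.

Take torques about the hinge: T sin 34° · 5.3 = 42×9.8×2.85 + 69.2×3.6 = 1422.2 N·m.
So T = 1422.2 / (0.5592 × 5.3) = 479.86 N.

T ≈ 480 N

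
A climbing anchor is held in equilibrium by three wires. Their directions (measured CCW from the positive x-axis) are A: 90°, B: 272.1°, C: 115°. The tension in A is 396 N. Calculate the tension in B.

T_B ≈ 430 N

Resolve: ΣF_x = 396 cos 90° + T_B cos 272.1° + T_C cos 115° = 0.
        ΣF_y = 396 sin 90° + T_B sin 272.1° + T_C sin 115° = 0.
The known terms sum to (0, 396) N, so 0.0366 T_B − 0.4226 T_C = 0 and -0.9993 T_B + 0.9063 T_C = -396.
Solving simultaneously: T_B = 430.1 N, T_C = 37.29 N.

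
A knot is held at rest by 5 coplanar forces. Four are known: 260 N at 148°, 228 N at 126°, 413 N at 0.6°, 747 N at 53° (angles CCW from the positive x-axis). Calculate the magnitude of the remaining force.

Sum the known components: ΣF_x = 508 N, ΣF_y = 923.1 N.
For equilibrium the remaining force must supply (−ΣF_x, −ΣF_y) = (-508, -923.1) N.
Magnitude = √((-508)² + (-923.1)²) = 1054 N; direction = atan2(-923.1, -508) = 241.2°.

F ≈ 1050 N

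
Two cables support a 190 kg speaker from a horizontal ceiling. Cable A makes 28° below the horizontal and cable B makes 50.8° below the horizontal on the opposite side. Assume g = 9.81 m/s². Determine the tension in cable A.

T_A ≈ 1200 N

Weight W = 190 × 9.81 = 1864 N acts straight down.
Horizontal: T_A cos 28° = T_B cos 50.8°  →  T_B = 1.397 T_A.
Vertical: T_A sin 28° + T_B sin 50.8° = 1864.
Substituting the horizontal relation into the vertical equation gives 1.552 T_A = 1864, so T_A = 1201 N.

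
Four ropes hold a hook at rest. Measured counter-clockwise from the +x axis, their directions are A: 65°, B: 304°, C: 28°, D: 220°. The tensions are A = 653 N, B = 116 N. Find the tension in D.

T_D ≈ 1340 N

Resolve: ΣF_x = 653 cos 65° + 116 cos 304° + T_C cos 28° + T_D cos 220° = 0.
        ΣF_y = 653 sin 65° + 116 sin 304° + T_C sin 28° + T_D sin 220° = 0.
The known terms sum to (340.8, 495.7) N, so 0.8829 T_C − 0.7660 T_D = -340.8 and 0.4695 T_C − 0.6428 T_D = -495.7.
Solving simultaneously: T_C = 772.5 N, T_D = 1335 N.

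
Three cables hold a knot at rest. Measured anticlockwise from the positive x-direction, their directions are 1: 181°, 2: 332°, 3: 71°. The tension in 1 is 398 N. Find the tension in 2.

Resolve: ΣF_x = 398 cos 181° + T_2 cos 332° + T_3 cos 71° = 0.
        ΣF_y = 398 sin 181° + T_2 sin 332° + T_3 sin 71° = 0.
The known terms sum to (-397.9, -6.946) N, so 0.8829 T_2 + 0.3256 T_3 = 397.9 and -0.4695 T_2 + 0.9455 T_3 = 6.946.
Solving simultaneously: T_2 = 378.7 N, T_3 = 195.4 N.

T_2 ≈ 379 N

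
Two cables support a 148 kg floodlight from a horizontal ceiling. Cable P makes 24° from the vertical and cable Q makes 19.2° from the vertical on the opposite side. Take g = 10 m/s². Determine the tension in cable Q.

T_Q ≈ 879 N

Angles from the horizontal: cable P is 90° − 24° = 66°, cable Q is 90° − 19.2° = 70.8°.
Weight W = 148 × 10 = 1480 N acts straight down.
Horizontal: T_P cos 66° = T_Q cos 70.8°  →  T_P = 0.8085 T_Q.
Vertical: T_P sin 66° + T_Q sin 70.8° = 1480.
Substituting the horizontal relation into the vertical equation gives 1.683 T_Q = 1480, so T_Q = 879.4 N.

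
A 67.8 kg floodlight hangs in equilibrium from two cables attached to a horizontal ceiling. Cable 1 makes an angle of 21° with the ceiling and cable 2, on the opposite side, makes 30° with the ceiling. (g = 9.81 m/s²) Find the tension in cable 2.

T_2 ≈ 799 N

Weight W = 67.8 × 9.81 = 665.1 N acts straight down.
Horizontal: T_1 cos 21° = T_2 cos 30°  →  T_1 = 0.9276 T_2.
Vertical: T_1 sin 21° + T_2 sin 30° = 665.1.
Substituting the horizontal relation into the vertical equation gives 0.8324 T_2 = 665.1, so T_2 = 799 N.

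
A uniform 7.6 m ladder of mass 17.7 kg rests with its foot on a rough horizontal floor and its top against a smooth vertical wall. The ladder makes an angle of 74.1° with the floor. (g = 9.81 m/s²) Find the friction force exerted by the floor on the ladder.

Torques about the foot: N_wall · 7.6 sin 74.1° = 17.7×9.81×3.8 cos 74.1° → N_wall = 24.731 N.
ΣF_x = 0: f_floor = N_wall = 24.731 N.

f ≈ 24.7 N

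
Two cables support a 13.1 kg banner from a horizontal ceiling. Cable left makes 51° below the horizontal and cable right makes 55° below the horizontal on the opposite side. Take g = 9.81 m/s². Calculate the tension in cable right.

T_right ≈ 84.1 N

Weight W = 13.1 × 9.81 = 128.5 N acts straight down.
Horizontal: T_left cos 51° = T_right cos 55°  →  T_left = 0.9114 T_right.
Vertical: T_left sin 51° + T_right sin 55° = 128.5.
Substituting the horizontal relation into the vertical equation gives 1.527 T_right = 128.5, so T_right = 84.13 N.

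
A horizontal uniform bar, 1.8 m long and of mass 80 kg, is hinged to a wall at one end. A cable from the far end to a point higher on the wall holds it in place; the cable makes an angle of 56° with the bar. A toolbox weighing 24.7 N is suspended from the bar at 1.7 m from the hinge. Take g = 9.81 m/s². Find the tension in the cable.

T ≈ 501 N

Take torques about the hinge: T sin 56° · 1.8 = 80×9.81×0.9 + 24.7×1.7 = 748.31 N·m.
So T = 748.31 / (0.8290 × 1.8) = 501.46 N.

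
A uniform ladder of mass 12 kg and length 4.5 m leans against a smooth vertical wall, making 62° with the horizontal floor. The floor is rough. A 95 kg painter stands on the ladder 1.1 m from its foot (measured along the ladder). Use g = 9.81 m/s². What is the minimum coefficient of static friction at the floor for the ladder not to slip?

μ_min ≈ 0.145

ΣF_y = 0: N_floor = 12×9.81 + 95×9.81 = 1049.7 N.
Torques about the foot: N_wall · 4.5 sin 62° = 12×9.81×2.25 cos 62° + 95×9.81×1.1 cos 62° → N_wall = 152.43 N.
ΣF_x = 0: f_floor = N_wall = 152.43 N.
μ_min = f_floor / N_floor = 152.43 / 1049.7 = 0.1452.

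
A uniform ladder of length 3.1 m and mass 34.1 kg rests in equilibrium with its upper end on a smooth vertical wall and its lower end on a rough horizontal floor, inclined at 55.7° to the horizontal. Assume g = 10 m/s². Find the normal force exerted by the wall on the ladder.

N_wall ≈ 116 N

Torques about the foot: N_wall · 3.1 sin 55.7° = 34.1×10×1.55 cos 55.7° → N_wall = 116.31 N.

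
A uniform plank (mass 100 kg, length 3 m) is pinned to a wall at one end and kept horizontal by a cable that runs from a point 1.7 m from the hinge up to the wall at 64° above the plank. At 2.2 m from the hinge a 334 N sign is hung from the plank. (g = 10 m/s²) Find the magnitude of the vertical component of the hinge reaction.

|H_y| ≈ 19.4 N

Take torques about the hinge: T sin 64° · 1.7 = 100×10×1.5 + 334×2.2 = 2234.8 N·m.
So T = 2234.8 / (0.8988 × 1.7) = 1462.6 N.
ΣF_y = 0: H_y = (100×10 + 334) − T sin 64° = 1334 − 1314.6 = 19.412 N.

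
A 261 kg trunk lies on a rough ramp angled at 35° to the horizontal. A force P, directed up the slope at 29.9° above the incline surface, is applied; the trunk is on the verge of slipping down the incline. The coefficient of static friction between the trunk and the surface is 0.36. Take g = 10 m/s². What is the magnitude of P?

P ≈ 1060 N

On the verge of sliding down the incline, friction equals μN and acts up the slope.
Perpendicular: N + P sin 29.9° = W cos 35° = 2138 N.
Along incline: P cos 29.9° + μN = W sin 35° with W sin 35° = 1497 N.
Solving the pair for P and N: P = 1058 N, N = 1611 N (and f = μN = 579.8 N).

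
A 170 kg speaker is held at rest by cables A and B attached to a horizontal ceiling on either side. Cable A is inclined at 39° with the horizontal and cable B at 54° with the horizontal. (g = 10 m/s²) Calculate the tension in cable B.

Weight W = 170 × 10 = 1700 N acts straight down.
Horizontal: T_A cos 39° = T_B cos 54°  →  T_A = 0.7563 T_B.
Vertical: T_A sin 39° + T_B sin 54° = 1700.
Substituting the horizontal relation into the vertical equation gives 1.285 T_B = 1700, so T_B = 1323 N.

T_B ≈ 1320 N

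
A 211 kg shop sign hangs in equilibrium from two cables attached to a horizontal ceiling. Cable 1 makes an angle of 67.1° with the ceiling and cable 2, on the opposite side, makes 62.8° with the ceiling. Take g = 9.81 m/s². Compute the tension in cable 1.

T_1 ≈ 1230 N

Weight W = 211 × 9.81 = 2070 N acts straight down.
Horizontal: T_1 cos 67.1° = T_2 cos 62.8°  →  T_2 = 0.8513 T_1.
Vertical: T_1 sin 67.1° + T_2 sin 62.8° = 2070.
Substituting the horizontal relation into the vertical equation gives 1.678 T_1 = 2070, so T_1 = 1233 N.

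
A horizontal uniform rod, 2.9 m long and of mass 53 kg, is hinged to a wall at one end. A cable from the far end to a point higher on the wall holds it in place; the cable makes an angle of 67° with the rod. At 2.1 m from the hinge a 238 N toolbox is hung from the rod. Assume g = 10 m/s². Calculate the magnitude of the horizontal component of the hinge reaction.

H_x ≈ 186 N

Take torques about the hinge: T sin 67° · 2.9 = 53×10×1.45 + 238×2.1 = 1268.3 N·m.
So T = 1268.3 / (0.9205 × 2.9) = 475.11 N.
ΣF_x = 0: H_x = T cos 67° = 185.64 N.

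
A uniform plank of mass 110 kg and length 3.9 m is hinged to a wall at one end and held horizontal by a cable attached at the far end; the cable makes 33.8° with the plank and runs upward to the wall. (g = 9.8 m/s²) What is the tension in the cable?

Take torques about the hinge: T sin 33.8° · 3.9 = 110×9.8×1.95 = 2102.1 N·m.
So T = 2102.1 / (0.5563 × 3.9) = 968.91 N.

T ≈ 969 N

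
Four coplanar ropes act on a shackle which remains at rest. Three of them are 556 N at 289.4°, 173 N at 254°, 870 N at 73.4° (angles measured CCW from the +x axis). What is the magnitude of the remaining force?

Sum the known components: ΣF_x = 385.5 N, ΣF_y = 143 N.
For equilibrium the remaining force must supply (−ΣF_x, −ΣF_y) = (-385.5, -143) N.
Magnitude = √((-385.5)² + (-143)²) = 411.2 N; direction = atan2(-143, -385.5) = 200.4°.

F ≈ 411 N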